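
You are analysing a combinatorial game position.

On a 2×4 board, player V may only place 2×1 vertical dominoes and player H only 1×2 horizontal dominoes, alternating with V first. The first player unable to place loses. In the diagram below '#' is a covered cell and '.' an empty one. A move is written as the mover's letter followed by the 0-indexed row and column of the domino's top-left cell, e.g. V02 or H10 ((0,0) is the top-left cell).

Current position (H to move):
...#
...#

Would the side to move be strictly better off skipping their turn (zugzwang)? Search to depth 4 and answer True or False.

zugzwang(...#/...#, H) = False

[...#/...#] H move#1: H00:+1/##.#/...#*, H01:+1/.###/...#, H10:+1/...#/##.#, H11:+1/...#/.###
[##.#/...#] V move#2: V02:-1/####/..##*
[####/..##] H move#3: H10:+1/####/####*
[####/####] end (terminal -1, V#4); searched ...#/...# to 4
pass branch (V moves first from the same position):
  | [...#/...#] V move#1: V00:-1/#..#/#..#, V01:+1/.#.#/.#.#*, V02:-1/..##/..##
  | [.#.#/.#.#] end (terminal -1, H#2); searched ...#/...# to 4
H moving scores +1; H passing scores -1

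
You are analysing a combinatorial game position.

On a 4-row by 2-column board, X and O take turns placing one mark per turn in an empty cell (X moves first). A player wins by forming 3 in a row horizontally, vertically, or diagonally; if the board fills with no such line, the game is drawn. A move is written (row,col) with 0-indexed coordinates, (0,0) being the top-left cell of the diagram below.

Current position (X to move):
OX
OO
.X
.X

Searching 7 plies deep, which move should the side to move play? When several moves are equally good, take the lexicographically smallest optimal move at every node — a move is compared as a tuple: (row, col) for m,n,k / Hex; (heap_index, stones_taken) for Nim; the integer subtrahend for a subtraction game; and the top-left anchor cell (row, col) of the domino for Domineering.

ply 1, X at OX/OO/.X/.X | (2,0)=+0→OX/OO/XX/.X*; (3,0)=-1→OX/OO/.X/XX
ply 2, O at OX/OO/XX/.X | (3,0)=+0→OX/OO/XX/OX*
ply 3: OX/OO/XX/OX is terminal +0 (X); from OX/OO/.X/.X depth 7

X's best at [OX/OO/.X/.X]: (2,0)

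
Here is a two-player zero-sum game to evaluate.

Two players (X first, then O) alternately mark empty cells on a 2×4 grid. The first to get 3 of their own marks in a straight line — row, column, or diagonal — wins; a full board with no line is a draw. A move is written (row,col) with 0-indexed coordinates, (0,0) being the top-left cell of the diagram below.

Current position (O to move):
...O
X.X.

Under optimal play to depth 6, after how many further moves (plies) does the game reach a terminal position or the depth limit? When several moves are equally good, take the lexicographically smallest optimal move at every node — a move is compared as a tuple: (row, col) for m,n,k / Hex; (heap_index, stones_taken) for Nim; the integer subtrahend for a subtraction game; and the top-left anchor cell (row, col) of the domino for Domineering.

[...O/X.X.] O move#1: (0,0):-1/O..O/X.X., (0,1):-1/.O.O/X.X., (0,2):-1/..OO/X.X., (1,1):+0/...O/XOX.*, (1,3):-1/...O/X.XO
[...O/XOX.] X move#2: (0,0):+0/X..O/XOX.*, (0,1):+0/.X.O/XOX., (0,2):+0/..XO/XOX., (1,3):+0/...O/XOXX
[X..O/XOX.] O move#3: (0,1):+0/XO.O/XOX.*, (0,2):+0/X.OO/XOX., (1,3):+0/X..O/XOXO
[XO.O/XOX.] X move#4: (0,2):+0/XOXO/XOX.*, (1,3):-1/XO.O/XOXX
[XOXO/XOX.] O move#5: (1,3):+0/XOXO/XOXO*
[XOXO/XOXO] end (terminal +0, X#6); searched ...O/X.X. to 6

PV length from [...O/X.X.]: 5 plies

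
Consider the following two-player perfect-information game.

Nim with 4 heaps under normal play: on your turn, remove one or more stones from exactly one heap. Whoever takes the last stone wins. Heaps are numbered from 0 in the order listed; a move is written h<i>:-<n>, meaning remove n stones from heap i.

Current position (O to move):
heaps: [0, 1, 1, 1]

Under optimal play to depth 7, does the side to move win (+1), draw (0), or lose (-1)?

value((0,1,1,1), O) = +1

ply 1, O at (0,1,1,1) | h1:-1=+1→(0,0,1,1)*; h2:-1=+1→(0,1,0,1); h3:-1=+1→(0,1,1,0)
ply 2, X at (0,0,1,1) | h2:-1=-1→(0,0,0,1)*; h3:-1=-1→(0,0,1,0)
ply 3, O at (0,0,0,1) | h3:-1=+1→(0,0,0,0)*
ply 4: (0,0,0,0) is terminal -1 (X); from (0,1,1,1) depth 7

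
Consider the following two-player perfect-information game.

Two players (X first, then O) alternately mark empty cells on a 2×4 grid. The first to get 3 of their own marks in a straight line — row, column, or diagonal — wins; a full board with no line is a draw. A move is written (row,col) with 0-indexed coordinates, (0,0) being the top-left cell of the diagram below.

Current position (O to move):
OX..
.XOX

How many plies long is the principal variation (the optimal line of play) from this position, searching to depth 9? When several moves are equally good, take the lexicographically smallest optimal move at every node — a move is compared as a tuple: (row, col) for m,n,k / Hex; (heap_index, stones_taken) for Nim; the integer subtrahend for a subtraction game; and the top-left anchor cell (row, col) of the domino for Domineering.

p1 O@[OX../.XOX]: (0,2)[OXO./.XOX]+0* (0,3)[OX.O/.XOX]+0 (1,0)[OX../OXOX]+0
p2 X@[OXO./.XOX]: (0,3)[OXOX/.XOX]+0* (1,0)[OXO./XXOX]+0
p3 O@[OXOX/.XOX]: (1,0)[OXOX/OXOX]+0*
p4 X@[OXOX/OXOX] terminal +0; root [OX../.XOX] d9

PV length from [OX../.XOX]: 3 plies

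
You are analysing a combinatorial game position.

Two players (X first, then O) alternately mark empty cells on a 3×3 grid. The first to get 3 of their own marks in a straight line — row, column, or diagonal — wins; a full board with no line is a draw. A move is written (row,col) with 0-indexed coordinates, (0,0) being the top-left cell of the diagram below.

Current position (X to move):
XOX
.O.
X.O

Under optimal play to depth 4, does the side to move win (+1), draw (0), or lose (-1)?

[XOX/.O./X.O] X move#1: (1,0):+1/XOX/XO./X.O*, (1,2):-1/XOX/.OX/X.O, (2,1):+0/XOX/.O./XXO
[XOX/XO./X.O] end (terminal -1, O#2); searched XOX/.O./X.O to 4

value(XOX/.O./X.O, X) = +1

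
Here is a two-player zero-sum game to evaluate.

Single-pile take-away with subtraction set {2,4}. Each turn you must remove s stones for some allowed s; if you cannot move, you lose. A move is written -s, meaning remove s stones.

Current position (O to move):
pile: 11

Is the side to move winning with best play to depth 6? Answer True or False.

O winning at [11]: True

ply 1, O at 11 | -2=-1→9; -4=+1→7*
ply 2, X at 7 | -2=-1→5*; -4=-1→3
ply 3, O at 5 | -2=-1→3; -4=+1→1*
ply 4: 1 is terminal -1 (X); from 11 depth 6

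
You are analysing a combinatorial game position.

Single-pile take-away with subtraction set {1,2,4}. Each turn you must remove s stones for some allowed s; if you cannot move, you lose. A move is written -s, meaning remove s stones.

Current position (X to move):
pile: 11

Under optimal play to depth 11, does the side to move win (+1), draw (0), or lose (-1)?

value(11, X) = +1

ply 1, X at 11 | -1=-1→10; -2=+1→9*; -4=-1→7
ply 2, O at 9 | -1=-1→8*; -2=-1→7; -4=-1→5
ply 3, X at 8 | -1=-1→7; -2=+1→6*; -4=-1→4
ply 4, O at 6 | -1=-1→5*; -2=-1→4; -4=-1→2
ply 5, X at 5 | -1=-1→4; -2=+1→3*; -4=-1→1
ply 6, O at 3 | -1=-1→2*; -2=-1→1
ply 7, X at 2 | -1=-1→1; -2=+1→0*
ply 8: 0 is terminal -1 (O); from 11 depth 11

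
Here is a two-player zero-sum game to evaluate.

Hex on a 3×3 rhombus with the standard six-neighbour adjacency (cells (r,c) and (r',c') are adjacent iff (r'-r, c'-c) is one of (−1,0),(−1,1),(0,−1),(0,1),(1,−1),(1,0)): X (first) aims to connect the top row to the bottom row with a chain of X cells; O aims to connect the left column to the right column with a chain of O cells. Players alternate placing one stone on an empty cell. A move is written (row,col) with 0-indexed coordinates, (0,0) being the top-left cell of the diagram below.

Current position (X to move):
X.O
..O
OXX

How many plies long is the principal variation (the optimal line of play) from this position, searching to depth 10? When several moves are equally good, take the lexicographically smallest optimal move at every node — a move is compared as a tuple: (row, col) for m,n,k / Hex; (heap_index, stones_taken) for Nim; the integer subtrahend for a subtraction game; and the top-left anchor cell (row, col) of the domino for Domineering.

PV length from [X.O/..O/OXX]: 3 plies

ply 1, X at X.O/..O/OXX | (0,1)=-1→XXO/..O/OXX; (1,0)=-1→X.O/X.O/OXX; (1,1)=+1→X.O/.XO/OXX*
ply 2, O at X.O/.XO/OXX | (0,1)=-1→XOO/.XO/OXX*; (1,0)=-1→X.O/OXO/OXX
ply 3, X at XOO/.XO/OXX | (1,0)=+1→XOO/XXO/OXX*
ply 4: XOO/XXO/OXX is terminal -1 (O); from X.O/..O/OXX depth 10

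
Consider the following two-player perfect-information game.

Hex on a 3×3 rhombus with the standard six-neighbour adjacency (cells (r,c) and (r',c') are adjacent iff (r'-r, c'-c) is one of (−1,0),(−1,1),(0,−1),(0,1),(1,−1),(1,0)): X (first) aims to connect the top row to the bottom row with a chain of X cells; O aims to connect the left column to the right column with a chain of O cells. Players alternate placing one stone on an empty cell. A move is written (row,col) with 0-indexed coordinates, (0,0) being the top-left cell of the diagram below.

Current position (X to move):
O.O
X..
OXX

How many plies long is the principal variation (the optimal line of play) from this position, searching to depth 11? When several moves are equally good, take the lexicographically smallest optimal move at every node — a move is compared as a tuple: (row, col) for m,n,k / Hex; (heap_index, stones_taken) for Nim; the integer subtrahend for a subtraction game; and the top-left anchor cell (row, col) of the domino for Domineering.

PV length from [O.O/X../OXX]: 2 plies

[O.O/X../OXX] X move#1: (0,1):-1/OXO/X../OXX*, (1,1):-1/O.O/XX./OXX, (1,2):-1/O.O/X.X/OXX
[OXO/X../OXX] O move#2: (1,1):+1/OXO/XO./OXX*, (1,2):-1/OXO/X.O/OXX
[OXO/XO./OXX] end (terminal -1, X#3); searched O.O/X../OXX to 11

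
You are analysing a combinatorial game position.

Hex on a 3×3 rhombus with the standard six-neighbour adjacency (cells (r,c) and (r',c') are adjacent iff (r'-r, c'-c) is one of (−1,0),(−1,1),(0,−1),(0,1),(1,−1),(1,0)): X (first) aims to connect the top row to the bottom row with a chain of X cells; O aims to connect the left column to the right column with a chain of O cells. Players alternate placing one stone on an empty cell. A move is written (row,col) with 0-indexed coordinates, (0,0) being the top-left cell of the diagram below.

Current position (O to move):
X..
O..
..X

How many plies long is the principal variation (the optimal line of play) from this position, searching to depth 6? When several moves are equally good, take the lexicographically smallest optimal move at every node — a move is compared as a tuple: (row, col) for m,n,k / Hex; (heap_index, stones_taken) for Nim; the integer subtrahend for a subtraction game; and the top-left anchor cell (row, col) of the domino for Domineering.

PV length from [X../O../..X]: 3 plies

p1 O@[X../O../..X]: (0,1)[XO./O../..X]-1 (0,2)[X.O/O../..X]+1* (1,1)[X../OO./..X]+1 (1,2)[X../O.O/..X]-1 (2,0)[X../O../O.X]-1 (2,1)[X../O../.OX]-1
p2 X@[X.O/O../..X]: (0,1)[XXO/O../..X]-1* (1,1)[X.O/OX./..X]-1 (1,2)[X.O/O.X/..X]-1 (2,0)[X.O/O../X.X]-1 (2,1)[X.O/O../.XX]-1
p3 O@[XXO/O../..X]: (1,1)[XXO/OO./..X]+1* (1,2)[XXO/O.O/..X]-1 (2,0)[XXO/O../O.X]-1 (2,1)[XXO/O../.OX]-1
p4 X@[XXO/OO./..X] terminal -1; root [X../O../..X] d6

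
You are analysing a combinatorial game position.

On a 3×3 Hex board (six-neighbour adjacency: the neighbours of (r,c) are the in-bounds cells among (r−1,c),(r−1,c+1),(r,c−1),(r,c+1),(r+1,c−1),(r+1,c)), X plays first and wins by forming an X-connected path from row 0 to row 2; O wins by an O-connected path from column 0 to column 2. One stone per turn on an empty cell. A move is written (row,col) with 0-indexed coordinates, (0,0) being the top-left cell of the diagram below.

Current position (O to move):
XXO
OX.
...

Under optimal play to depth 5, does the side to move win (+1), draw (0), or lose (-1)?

value(XXO/OX./..., O) = -1

ply 1, O at XXO/OX./... | (1,2)=-1→XXO/OXO/...*; (2,0)=-1→XXO/OX./O..; (2,1)=-1→XXO/OX./.O.; (2,2)=-1→XXO/OX./..O
ply 2, X at XXO/OXO/... | (2,0)=+1→XXO/OXO/X..*; (2,1)=+1→XXO/OXO/.X.; (2,2)=+1→XXO/OXO/..X
ply 3: XXO/OXO/X.. is terminal -1 (O); from XXO/OX./... depth 5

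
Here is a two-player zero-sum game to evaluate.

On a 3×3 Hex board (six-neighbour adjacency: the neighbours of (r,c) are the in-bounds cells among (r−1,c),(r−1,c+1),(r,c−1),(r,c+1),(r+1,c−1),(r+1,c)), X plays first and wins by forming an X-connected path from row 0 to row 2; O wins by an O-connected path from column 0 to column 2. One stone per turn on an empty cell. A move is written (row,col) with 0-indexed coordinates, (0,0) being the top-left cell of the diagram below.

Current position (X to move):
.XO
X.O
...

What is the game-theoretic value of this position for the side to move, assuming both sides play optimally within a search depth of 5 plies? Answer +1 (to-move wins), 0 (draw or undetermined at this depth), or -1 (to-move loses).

ply 1, X at .XO/X.O/... | (0,0)=-1→XXO/X.O/...; (1,1)=+1→.XO/XXO/...*; (2,0)=+1→.XO/X.O/X..; (2,1)=+1→.XO/X.O/.X.; (2,2)=-1→.XO/X.O/..X
ply 2, O at .XO/XXO/... | (0,0)=-1→OXO/XXO/...*; (2,0)=-1→.XO/XXO/O..; (2,1)=-1→.XO/XXO/.O.; (2,2)=-1→.XO/XXO/..O
ply 3, X at OXO/XXO/... | (2,0)=+1→OXO/XXO/X..*; (2,1)=+1→OXO/XXO/.X.; (2,2)=+1→OXO/XXO/..X
ply 4: OXO/XXO/X.. is terminal -1 (O); from .XO/X.O/... depth 5

value(.XO/X.O/..., X) = +1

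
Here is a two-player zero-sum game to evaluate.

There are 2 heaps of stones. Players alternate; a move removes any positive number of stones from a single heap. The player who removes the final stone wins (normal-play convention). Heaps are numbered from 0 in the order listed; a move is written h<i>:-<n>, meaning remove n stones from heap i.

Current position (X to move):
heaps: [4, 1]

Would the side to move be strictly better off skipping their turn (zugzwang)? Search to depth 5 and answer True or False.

zugzwang((4,1), X) = False

[(4,1)] X move#1: h0:-1:-1/(3,1), h0:-2:-1/(2,1), h0:-3:+1/(1,1)*, h0:-4:-1/(0,1), h1:-1:-1/(4,0)
[(1,1)] O move#2: h0:-1:-1/(0,1)*, h1:-1:-1/(1,0)
[(0,1)] X move#3: h1:-1:+1/(0,0)*
[(0,0)] end (terminal -1, O#4); searched (4,1) to 5
suppose X passes — search the same position with O to move:
pass> [(4,1)] O move#1: h0:-1:-1/(3,1), h0:-2:-1/(2,1), h0:-3:+1/(1,1)*, h0:-4:-1/(0,1), h1:-1:-1/(4,0)
pass> [(1,1)] X move#2: h0:-1:-1/(0,1)*, h1:-1:-1/(1,0)
pass> [(0,1)] O move#3: h1:-1:+1/(0,0)*
pass> [(0,0)] end (terminal -1, X#4); searched (4,1) to 5
for X: play +1, pass -1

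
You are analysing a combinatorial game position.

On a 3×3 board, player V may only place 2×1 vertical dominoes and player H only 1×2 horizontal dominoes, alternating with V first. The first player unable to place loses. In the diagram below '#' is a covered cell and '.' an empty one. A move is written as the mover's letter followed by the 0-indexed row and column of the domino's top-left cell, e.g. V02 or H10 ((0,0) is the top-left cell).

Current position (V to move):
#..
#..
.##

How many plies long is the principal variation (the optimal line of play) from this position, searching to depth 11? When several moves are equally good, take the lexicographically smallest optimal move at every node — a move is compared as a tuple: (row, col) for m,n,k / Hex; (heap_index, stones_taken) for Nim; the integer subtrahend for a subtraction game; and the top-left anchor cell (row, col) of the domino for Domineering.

ply 1, V at #../#../.## | V01=+1→##./##./.##*; V02=+1→#.#/#.#/.##
ply 2: ##./##./.## is terminal -1 (H); from #../#../.## depth 11

PV length from [#../#../.##]: 1 ply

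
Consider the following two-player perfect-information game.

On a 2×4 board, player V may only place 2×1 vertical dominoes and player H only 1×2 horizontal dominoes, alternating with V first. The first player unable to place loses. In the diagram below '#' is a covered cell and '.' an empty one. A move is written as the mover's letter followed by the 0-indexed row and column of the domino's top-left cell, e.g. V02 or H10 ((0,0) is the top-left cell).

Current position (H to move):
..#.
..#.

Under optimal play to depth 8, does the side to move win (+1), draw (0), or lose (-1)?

value(..#./..#., H) = +1

p1 H@[..#./..#.]: H00[###./..#.]+1* H10[..#./###.]+1
p2 V@[###./..#.]: V03[####/..##]-1*
p3 H@[####/..##]: H10[####/####]+1*
p4 V@[####/####] terminal -1; root [..#./..#.] d8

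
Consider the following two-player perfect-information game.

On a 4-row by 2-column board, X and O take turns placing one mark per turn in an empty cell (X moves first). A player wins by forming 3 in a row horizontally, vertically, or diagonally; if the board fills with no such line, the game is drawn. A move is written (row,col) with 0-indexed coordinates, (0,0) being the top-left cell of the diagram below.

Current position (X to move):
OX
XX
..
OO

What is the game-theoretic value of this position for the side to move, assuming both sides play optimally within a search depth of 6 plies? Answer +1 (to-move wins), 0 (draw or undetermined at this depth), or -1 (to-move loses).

value(OX/XX/../OO, X) = +1

ply 1, X at OX/XX/../OO | (2,0)=+0→OX/XX/X./OO; (2,1)=+1→OX/XX/.X/OO*
ply 2: OX/XX/.X/OO is terminal -1 (O); from OX/XX/../OO depth 6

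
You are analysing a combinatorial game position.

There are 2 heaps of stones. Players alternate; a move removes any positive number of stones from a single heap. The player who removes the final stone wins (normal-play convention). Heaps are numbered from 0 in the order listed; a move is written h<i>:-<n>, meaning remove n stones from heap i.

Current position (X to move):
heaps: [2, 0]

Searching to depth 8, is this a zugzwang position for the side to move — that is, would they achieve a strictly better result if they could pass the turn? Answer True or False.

p1 X@[(2,0)]: h0:-1[(1,0)]-1 h0:-2[(0,0)]+1*
p2 O@[(0,0)] terminal -1; root [(2,0)] d8
if X skipped the turn, O would face:
~ p1 O@[(2,0)]: h0:-1[(1,0)]-1 h0:-2[(0,0)]+1*
~ p2 X@[(0,0)] terminal -1; root [(2,0)] d8
compare (X): move=+1 vs pass=-1

zugzwang((2,0), X) = False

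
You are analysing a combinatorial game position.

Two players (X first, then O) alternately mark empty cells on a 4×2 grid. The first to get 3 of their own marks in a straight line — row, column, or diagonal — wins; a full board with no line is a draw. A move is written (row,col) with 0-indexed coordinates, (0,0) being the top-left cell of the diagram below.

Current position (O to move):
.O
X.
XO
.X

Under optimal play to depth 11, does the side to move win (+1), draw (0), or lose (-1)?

[.O/X./XO/.X] O move#1: (0,0):-1/OO/X./XO/.X, (1,1):+1/.O/XO/XO/.X*, (3,0):-1/.O/X./XO/OX
[.O/XO/XO/.X] end (terminal -1, X#2); searched .O/X./XO/.X to 11

value(.O/X./XO/.X, O) = +1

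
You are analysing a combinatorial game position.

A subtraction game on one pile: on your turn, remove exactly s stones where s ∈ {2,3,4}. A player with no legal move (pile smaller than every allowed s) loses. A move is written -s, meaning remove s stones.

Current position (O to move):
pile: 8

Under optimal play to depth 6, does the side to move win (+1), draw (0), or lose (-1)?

[8] O move#1: -2:+1/6*, -3:-1/5, -4:-1/4
[6] X move#2: -2:-1/4*, -3:-1/3, -4:-1/2
[4] O move#3: -2:-1/2, -3:+1/1*, -4:+1/0
[1] end (terminal -1, X#4); searched 8 to 6

value(8, O) = +1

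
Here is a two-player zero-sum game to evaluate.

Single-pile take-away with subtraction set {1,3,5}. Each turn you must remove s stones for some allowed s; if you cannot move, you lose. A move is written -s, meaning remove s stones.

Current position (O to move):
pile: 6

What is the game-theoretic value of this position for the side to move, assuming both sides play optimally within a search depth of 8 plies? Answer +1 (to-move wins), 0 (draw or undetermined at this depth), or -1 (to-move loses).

ply 1, O at 6 | -1=-1→5*; -3=-1→3; -5=-1→1
ply 2, X at 5 | -1=+1→4*; -3=+1→2; -5=+1→0
ply 3, O at 4 | -1=-1→3*; -3=-1→1
ply 4, X at 3 | -1=+1→2*; -3=+1→0
ply 5, O at 2 | -1=-1→1*
ply 6, X at 1 | -1=+1→0*
ply 7: 0 is terminal -1 (O); from 6 depth 8

value(6, O) = -1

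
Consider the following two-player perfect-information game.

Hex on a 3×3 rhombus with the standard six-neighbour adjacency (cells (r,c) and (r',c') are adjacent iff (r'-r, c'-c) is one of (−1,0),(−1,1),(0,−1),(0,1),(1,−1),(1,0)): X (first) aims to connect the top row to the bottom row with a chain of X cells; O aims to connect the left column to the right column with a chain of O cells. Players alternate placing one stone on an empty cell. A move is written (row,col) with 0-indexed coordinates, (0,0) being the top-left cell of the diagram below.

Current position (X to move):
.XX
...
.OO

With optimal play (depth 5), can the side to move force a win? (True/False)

p1 X@[.XX/.../.OO]: (0,0)[XXX/.../.OO]-1 (1,0)[.XX/X../.OO]-1 (1,1)[.XX/.X./.OO]-1 (1,2)[.XX/..X/.OO]-1 (2,0)[.XX/.../XOO]+1*
p2 O@[.XX/.../XOO]: (0,0)[OXX/.../XOO]-1* (1,0)[.XX/O../XOO]-1 (1,1)[.XX/.O./XOO]-1 (1,2)[.XX/..O/XOO]-1
p3 X@[OXX/.../XOO]: (1,0)[OXX/X../XOO]+1* (1,1)[OXX/.X./XOO]+1 (1,2)[OXX/..X/XOO]+1
p4 O@[OXX/X../XOO] terminal -1; root [.XX/.../.OO] d5

X winning at [.XX/.../.OO]: True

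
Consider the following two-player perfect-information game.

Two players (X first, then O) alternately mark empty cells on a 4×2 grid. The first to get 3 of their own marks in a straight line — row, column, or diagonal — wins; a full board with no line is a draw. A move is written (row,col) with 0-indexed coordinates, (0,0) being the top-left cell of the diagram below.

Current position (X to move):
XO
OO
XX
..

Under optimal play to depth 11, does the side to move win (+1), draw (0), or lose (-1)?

value(XO/OO/XX/.., X) = 0

ply 1, X at XO/OO/XX/.. | (3,0)=+0→XO/OO/XX/X.*; (3,1)=+0→XO/OO/XX/.X
ply 2, O at XO/OO/XX/X. | (3,1)=+0→XO/OO/XX/XO*
ply 3: XO/OO/XX/XO is terminal +0 (X); from XO/OO/XX/.. depth 11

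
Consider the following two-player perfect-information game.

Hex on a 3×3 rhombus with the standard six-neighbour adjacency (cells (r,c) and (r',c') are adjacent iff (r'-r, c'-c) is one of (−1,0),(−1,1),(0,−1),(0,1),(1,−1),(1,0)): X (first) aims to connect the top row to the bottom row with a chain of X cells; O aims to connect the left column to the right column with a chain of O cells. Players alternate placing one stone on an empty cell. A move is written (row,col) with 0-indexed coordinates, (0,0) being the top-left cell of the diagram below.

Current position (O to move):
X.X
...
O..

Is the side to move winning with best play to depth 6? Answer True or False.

O winning at [X.X/.../O..]: True

p1 O@[X.X/.../O..]: (0,1)[XOX/.../O..]-1 (1,0)[X.X/O../O..]-1 (1,1)[X.X/.O./O..]-1 (1,2)[X.X/..O/O..]+1* (2,1)[X.X/.../OO.]+1 (2,2)[X.X/.../O.O]-1
p2 X@[X.X/..O/O..]: (0,1)[XXX/..O/O..]-1* (1,0)[X.X/X.O/O..]-1 (1,1)[X.X/.XO/O..]-1 (2,1)[X.X/..O/OX.]-1 (2,2)[X.X/..O/O.X]-1
p3 O@[XXX/..O/O..]: (1,0)[XXX/O.O/O..]+1* (1,1)[XXX/.OO/O..]+1 (2,1)[XXX/..O/OO.]+1 (2,2)[XXX/..O/O.O]+1
p4 X@[XXX/O.O/O..]: (1,1)[XXX/OXO/O..]-1* (2,1)[XXX/O.O/OX.]-1 (2,2)[XXX/O.O/O.X]-1
p5 O@[XXX/OXO/O..]: (2,1)[XXX/OXO/OO.]+1* (2,2)[XXX/OXO/O.O]-1
p6 X@[XXX/OXO/OO.] terminal -1; root [X.X/.../O..] d6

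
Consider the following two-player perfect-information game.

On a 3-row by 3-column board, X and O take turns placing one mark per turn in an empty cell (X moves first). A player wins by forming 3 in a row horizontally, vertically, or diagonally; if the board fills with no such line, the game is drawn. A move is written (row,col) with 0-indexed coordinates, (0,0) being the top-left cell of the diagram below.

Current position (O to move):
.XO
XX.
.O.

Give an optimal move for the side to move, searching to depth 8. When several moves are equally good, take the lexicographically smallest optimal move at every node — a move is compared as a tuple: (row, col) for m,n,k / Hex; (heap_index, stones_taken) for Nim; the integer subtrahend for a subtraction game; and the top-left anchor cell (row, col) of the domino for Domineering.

p1 O@[.XO/XX./.O.]: (0,0)[OXO/XX./.O.]-1 (1,2)[.XO/XXO/.O.]+0* (2,0)[.XO/XX./OO.]-1 (2,2)[.XO/XX./.OO]-1
p2 X@[.XO/XXO/.O.]: (0,0)[XXO/XXO/.O.]-1 (2,0)[.XO/XXO/XO.]-1 (2,2)[.XO/XXO/.OX]+0*
p3 O@[.XO/XXO/.OX]: (0,0)[OXO/XXO/.OX]+0* (2,0)[.XO/XXO/OOX]-1
p4 X@[OXO/XXO/.OX]: (2,0)[OXO/XXO/XOX]+0*
p5 O@[OXO/XXO/XOX] terminal +0; root [.XO/XX./.O.] d8

O's best at [.XO/XX./.O.]: (1,2)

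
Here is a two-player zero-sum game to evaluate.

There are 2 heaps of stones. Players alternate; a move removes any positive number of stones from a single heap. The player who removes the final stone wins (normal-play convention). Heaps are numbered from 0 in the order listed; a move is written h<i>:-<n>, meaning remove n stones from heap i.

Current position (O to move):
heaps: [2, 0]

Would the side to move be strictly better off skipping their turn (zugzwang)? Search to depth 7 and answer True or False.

p1 O@[(2,0)]: h0:-1[(1,0)]-1 h0:-2[(0,0)]+1*
p2 X@[(0,0)] terminal -1; root [(2,0)] d7
pass branch (X moves first from the same position):
  | p1 X@[(2,0)]: h0:-1[(1,0)]-1 h0:-2[(0,0)]+1*
  | p2 O@[(0,0)] terminal -1; root [(2,0)] d7
O moving scores +1; O passing scores -1

zugzwang((2,0), O) = False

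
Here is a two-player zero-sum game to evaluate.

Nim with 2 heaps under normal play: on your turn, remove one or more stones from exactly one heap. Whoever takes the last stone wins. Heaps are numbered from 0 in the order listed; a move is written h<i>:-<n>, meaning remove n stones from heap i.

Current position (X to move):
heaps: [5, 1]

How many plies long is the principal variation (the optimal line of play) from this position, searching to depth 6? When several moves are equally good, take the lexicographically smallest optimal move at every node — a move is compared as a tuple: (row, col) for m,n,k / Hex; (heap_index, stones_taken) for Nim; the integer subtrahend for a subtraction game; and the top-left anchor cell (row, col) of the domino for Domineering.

[(5,1)] X move#1: h0:-1:-1/(4,1), h0:-2:-1/(3,1), h0:-3:-1/(2,1), h0:-4:+1/(1,1)*, h0:-5:-1/(0,1), h1:-1:-1/(5,0)
[(1,1)] O move#2: h0:-1:-1/(0,1)*, h1:-1:-1/(1,0)
[(0,1)] X move#3: h1:-1:+1/(0,0)*
[(0,0)] end (terminal -1, O#4); searched (5,1) to 6

PV length from [(5,1)]: 3 plies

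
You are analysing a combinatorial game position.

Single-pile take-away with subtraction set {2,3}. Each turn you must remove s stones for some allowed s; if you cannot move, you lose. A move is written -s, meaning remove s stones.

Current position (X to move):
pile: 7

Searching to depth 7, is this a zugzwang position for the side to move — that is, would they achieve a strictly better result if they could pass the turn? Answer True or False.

ply 1, X at 7 | -2=+1→5*; -3=-1→4
ply 2, O at 5 | -2=-1→3*; -3=-1→2
ply 3, X at 3 | -2=+1→1*; -3=+1→0
ply 4: 1 is terminal -1 (O); from 7 depth 7
suppose X passes — search the same position with O to move:
pass> ply 1, O at 7 | -2=+1→5*; -3=-1→4
pass> ply 2, X at 5 | -2=-1→3*; -3=-1→2
pass> ply 3, O at 3 | -2=+1→1*; -3=+1→0
pass> ply 4: 1 is terminal -1 (X); from 7 depth 7
for X: play +1, pass -1

zugzwang(7, X) = False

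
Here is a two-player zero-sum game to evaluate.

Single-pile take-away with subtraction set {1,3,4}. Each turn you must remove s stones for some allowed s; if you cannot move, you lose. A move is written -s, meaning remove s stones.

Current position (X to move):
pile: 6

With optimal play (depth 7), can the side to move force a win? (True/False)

X winning at [6]: True

[6] X move#1: -1:-1/5, -3:-1/3, -4:+1/2*
[2] O move#2: -1:-1/1*
[1] X move#3: -1:+1/0*
[0] end (terminal -1, O#4); searched 6 to 7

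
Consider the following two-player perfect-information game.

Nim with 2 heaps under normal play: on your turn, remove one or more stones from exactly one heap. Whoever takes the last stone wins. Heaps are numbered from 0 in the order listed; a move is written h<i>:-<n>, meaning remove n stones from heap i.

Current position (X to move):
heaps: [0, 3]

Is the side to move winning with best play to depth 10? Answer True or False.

X winning at [(0,3)]: True

p1 X@[(0,3)]: h1:-1[(0,2)]-1 h1:-2[(0,1)]-1 h1:-3[(0,0)]+1*
p2 O@[(0,0)] terminal -1; root [(0,3)] d10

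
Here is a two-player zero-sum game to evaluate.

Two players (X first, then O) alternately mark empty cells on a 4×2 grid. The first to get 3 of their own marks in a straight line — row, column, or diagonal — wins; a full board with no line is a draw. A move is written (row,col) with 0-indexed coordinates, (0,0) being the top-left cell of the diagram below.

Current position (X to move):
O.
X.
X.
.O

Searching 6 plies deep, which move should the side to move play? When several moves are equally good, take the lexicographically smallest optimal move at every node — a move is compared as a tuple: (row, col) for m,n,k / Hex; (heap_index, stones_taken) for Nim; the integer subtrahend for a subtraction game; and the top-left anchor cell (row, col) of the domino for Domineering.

X's best at [O./X./X./.O]: (3,0)

p1 X@[O./X./X./.O]: (0,1)[OX/X./X./.O]+0 (1,1)[O./XX/X./.O]+0 (2,1)[O./X./XX/.O]+0 (3,0)[O./X./X./XO]+1*
p2 O@[O./X./X./XO] terminal -1; root [O./X./X./.O] d6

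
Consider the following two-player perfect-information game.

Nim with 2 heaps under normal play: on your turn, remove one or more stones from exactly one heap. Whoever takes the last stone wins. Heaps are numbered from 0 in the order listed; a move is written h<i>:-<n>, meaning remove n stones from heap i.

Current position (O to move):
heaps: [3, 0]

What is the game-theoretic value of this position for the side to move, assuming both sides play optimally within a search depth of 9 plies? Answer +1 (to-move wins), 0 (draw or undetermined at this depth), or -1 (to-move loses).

p1 O@[(3,0)]: h0:-1[(2,0)]-1 h0:-2[(1,0)]-1 h0:-3[(0,0)]+1*
p2 X@[(0,0)] terminal -1; root [(3,0)] d9

value((3,0), O) = +1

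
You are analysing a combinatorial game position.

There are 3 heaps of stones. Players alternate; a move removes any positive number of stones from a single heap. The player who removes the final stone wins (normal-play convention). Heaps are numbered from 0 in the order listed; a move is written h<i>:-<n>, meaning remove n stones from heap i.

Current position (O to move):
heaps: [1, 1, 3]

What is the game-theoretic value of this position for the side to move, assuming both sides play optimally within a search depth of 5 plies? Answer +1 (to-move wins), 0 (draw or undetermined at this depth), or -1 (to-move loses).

[(1,1,3)] O move#1: h0:-1:-1/(0,1,3), h1:-1:-1/(1,0,3), h2:-1:-1/(1,1,2), h2:-2:-1/(1,1,1), h2:-3:+1/(1,1,0)*
[(1,1,0)] X move#2: h0:-1:-1/(0,1,0)*, h1:-1:-1/(1,0,0)
[(0,1,0)] O move#3: h1:-1:+1/(0,0,0)*
[(0,0,0)] end (terminal -1, X#4); searched (1,1,3) to 5

value((1,1,3), O) = +1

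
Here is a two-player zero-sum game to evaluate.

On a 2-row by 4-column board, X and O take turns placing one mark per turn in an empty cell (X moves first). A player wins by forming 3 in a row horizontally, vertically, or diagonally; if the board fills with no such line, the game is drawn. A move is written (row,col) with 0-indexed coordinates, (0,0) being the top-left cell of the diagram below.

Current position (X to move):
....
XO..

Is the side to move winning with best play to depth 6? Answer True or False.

X winning at [..../XO..]: False

p1 X@[..../XO..]: (0,0)[X.../XO..]+0* (0,1)[.X../XO..]+0 (0,2)[..X./XO..]+0 (0,3)[...X/XO..]+0 (1,2)[..../XOX.]+0 (1,3)[..../XO.X]+0
p2 O@[X.../XO..]: (0,1)[XO../XO..]+0* (0,2)[X.O./XO..]+0 (0,3)[X..O/XO..]+0 (1,2)[X.../XOO.]+0 (1,3)[X.../XO.O]+0
p3 X@[XO../XO..]: (0,2)[XOX./XO..]+0* (0,3)[XO.X/XO..]+0 (1,2)[XO../XOX.]+0 (1,3)[XO../XO.X]+0
p4 O@[XOX./XO..]: (0,3)[XOXO/XO..]+0* (1,2)[XOX./XOO.]+0 (1,3)[XOX./XO.O]+0
p5 X@[XOXO/XO..]: (1,2)[XOXO/XOX.]+0* (1,3)[XOXO/XO.X]+0
p6 O@[XOXO/XOX.]: (1,3)[XOXO/XOXO]+0*
p7 X@[XOXO/XOXO] terminal +0; root [..../XO..] d6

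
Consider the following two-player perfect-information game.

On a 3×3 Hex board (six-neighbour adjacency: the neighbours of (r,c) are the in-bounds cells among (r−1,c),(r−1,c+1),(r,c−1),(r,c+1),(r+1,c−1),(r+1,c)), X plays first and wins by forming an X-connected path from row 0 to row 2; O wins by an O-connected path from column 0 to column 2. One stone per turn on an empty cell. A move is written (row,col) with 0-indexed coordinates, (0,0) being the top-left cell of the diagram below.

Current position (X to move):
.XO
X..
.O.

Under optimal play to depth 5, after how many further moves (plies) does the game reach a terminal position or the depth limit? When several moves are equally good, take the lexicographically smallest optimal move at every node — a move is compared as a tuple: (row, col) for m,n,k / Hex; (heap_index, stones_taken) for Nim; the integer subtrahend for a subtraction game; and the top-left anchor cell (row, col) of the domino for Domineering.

PV length from [.XO/X../.O.]: 1 ply

ply 1, X at .XO/X../.O. | (0,0)=-1→XXO/X../.O.; (1,1)=-1→.XO/XX./.O.; (1,2)=-1→.XO/X.X/.O.; (2,0)=+1→.XO/X../XO.*; (2,2)=-1→.XO/X../.OX
ply 2: .XO/X../XO. is terminal -1 (O); from .XO/X../.O. depth 5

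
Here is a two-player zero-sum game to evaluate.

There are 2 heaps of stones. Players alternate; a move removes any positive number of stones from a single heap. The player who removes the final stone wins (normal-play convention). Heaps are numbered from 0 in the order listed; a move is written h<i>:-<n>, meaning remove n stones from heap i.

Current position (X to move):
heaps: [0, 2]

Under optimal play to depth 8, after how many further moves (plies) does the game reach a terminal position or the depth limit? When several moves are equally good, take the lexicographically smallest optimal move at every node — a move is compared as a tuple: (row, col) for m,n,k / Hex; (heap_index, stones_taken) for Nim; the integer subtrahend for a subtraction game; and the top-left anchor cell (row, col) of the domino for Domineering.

PV length from [(0,2)]: 1 ply

ply 1, X at (0,2) | h1:-1=-1→(0,1); h1:-2=+1→(0,0)*
ply 2: (0,0) is terminal -1 (O); from (0,2) depth 8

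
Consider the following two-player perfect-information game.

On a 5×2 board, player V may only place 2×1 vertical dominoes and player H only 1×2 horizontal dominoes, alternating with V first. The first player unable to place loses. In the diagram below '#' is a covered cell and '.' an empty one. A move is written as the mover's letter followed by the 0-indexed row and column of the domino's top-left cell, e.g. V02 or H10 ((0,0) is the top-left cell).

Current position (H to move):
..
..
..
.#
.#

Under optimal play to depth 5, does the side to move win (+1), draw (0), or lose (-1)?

value(../../../.#/.#, H) = +1

p1 H@[../../../.#/.#]: H00[##/../../.#/.#]-1 H10[../##/../.#/.#]+1* H20[../../##/.#/.#]-1
p2 V@[../##/../.#/.#]: V20[../##/#./##/.#]-1* V30[../##/../##/##]-1
p3 H@[../##/#./##/.#]: H00[##/##/#./##/.#]+1*
p4 V@[##/##/#./##/.#] terminal -1; root [../../../.#/.#] d5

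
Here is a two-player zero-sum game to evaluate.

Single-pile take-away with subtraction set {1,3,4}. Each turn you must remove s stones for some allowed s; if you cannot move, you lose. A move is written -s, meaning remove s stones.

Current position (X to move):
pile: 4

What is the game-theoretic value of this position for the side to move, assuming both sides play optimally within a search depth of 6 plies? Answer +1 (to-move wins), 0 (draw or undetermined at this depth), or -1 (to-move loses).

p1 X@[4]: -1[3]-1 -3[1]-1 -4[0]+1*
p2 O@[0] terminal -1; root [4] d6

value(4, X) = +1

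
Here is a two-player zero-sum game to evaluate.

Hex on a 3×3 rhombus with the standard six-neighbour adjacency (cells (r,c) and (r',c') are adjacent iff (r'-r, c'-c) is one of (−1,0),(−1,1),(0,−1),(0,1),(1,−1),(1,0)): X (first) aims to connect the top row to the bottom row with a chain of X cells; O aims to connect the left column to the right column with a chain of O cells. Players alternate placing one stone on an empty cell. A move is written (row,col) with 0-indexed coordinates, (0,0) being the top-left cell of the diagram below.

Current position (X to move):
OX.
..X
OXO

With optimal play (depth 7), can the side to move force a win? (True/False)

X winning at [OX./..X/OXO]: True

[OX./..X/OXO] X move#1: (0,2):+1/OXX/..X/OXO*, (1,0):+1/OX./X.X/OXO, (1,1):+1/OX./.XX/OXO
[OXX/..X/OXO] end (terminal -1, O#2); searched OX./..X/OXO to 7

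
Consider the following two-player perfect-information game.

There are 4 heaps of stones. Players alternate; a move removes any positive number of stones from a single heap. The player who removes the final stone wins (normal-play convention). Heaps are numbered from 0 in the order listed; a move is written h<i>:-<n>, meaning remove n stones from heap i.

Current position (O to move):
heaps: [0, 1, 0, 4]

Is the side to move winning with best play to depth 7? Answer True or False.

O winning at [(0,1,0,4)]: True

p1 O@[(0,1,0,4)]: h1:-1[(0,0,0,4)]-1 h3:-1[(0,1,0,3)]-1 h3:-2[(0,1,0,2)]-1 h3:-3[(0,1,0,1)]+1* h3:-4[(0,1,0,0)]-1
p2 X@[(0,1,0,1)]: h1:-1[(0,0,0,1)]-1* h3:-1[(0,1,0,0)]-1
p3 O@[(0,0,0,1)]: h3:-1[(0,0,0,0)]+1*
p4 X@[(0,0,0,0)] terminal -1; root [(0,1,0,4)] d7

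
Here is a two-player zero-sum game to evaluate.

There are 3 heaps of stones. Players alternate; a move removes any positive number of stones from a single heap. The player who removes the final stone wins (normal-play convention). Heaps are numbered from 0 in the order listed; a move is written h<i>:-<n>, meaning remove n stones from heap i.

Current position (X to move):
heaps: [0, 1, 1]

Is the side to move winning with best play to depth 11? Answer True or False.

X winning at [(0,1,1)]: False

ply 1, X at (0,1,1) | h1:-1=-1→(0,0,1)*; h2:-1=-1→(0,1,0)
ply 2, O at (0,0,1) | h2:-1=+1→(0,0,0)*
ply 3: (0,0,0) is terminal -1 (X); from (0,1,1) depth 11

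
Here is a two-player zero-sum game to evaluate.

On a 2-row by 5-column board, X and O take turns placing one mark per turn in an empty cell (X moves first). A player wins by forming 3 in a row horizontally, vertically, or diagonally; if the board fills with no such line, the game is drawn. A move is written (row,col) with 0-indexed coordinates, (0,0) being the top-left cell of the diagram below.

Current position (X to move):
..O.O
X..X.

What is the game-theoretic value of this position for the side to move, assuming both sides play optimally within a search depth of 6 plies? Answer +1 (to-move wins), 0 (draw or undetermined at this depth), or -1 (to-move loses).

value(..O.O/X..X., X) = 0

ply 1, X at ..O.O/X..X. | (0,0)=-1→X.O.O/X..X.; (0,1)=-1→.XO.O/X..X.; (0,3)=+0→..OXO/X..X.*; (1,1)=-1→..O.O/XX.X.; (1,2)=-1→..O.O/X.XX.; (1,4)=-1→..O.O/X..XX
ply 2, O at ..OXO/X..X. | (0,0)=+0→O.OXO/X..X.*; (0,1)=+0→.OOXO/X..X.; (1,1)=+0→..OXO/XO.X.; (1,2)=+0→..OXO/X.OX.; (1,4)=+0→..OXO/X..XO
ply 3, X at O.OXO/X..X. | (0,1)=+0→OXOXO/X..X.*; (1,1)=-1→O.OXO/XX.X.; (1,2)=-1→O.OXO/X.XX.; (1,4)=-1→O.OXO/X..XX
ply 4, O at OXOXO/X..X. | (1,1)=+0→OXOXO/XO.X.*; (1,2)=+0→OXOXO/X.OX.; (1,4)=+0→OXOXO/X..XO
ply 5, X at OXOXO/XO.X. | (1,2)=+0→OXOXO/XOXX.*; (1,4)=+0→OXOXO/XO.XX
ply 6, O at OXOXO/XOXX. | (1,4)=+0→OXOXO/XOXXO*
ply 7: OXOXO/XOXXO is terminal +0 (X); from ..O.O/X..X. depth 6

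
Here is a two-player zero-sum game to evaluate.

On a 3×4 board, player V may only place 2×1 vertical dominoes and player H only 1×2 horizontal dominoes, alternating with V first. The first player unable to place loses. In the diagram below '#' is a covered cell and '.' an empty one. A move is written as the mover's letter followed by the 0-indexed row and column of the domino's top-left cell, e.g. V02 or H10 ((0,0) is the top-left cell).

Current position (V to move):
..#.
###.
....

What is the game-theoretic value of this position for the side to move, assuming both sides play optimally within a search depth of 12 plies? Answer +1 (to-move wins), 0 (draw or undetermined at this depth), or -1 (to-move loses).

p1 V@[..#./###./....]: V03[..##/####/....]-1* V13[..#./####/...#]-1
p2 H@[..##/####/....]: H00[####/####/....]+1* H20[..##/####/##..]+1 H21[..##/####/.##.]+1 H22[..##/####/..##]+1
p3 V@[####/####/....] terminal -1; root [..#./###./....] d12

value(..#./###./...., V) = -1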